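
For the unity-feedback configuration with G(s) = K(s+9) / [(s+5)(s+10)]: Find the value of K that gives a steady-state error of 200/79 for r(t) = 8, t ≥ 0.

12

System type = 0 (no poles at s=0).
K_p = lim_{s→0} G(s) = K·9 / (5·10) = 0.18·K.
e_ss = 8/(1 + K_p) = 200/79 ⇒ 1 + 0.18·K = 3.16 ⇒ K = 12.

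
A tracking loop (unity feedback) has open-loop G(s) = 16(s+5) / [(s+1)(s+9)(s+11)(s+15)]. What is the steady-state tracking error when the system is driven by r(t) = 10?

2970/313

G(s) has no factors of s in the denominator, so the system is type 0.
K_p = lim_{s→0} G(s) = 16·5 / (1·9·11·15) = 16/297.
e_ss = 10/(1 + K_p) = 10/(313/297) = 2970/313.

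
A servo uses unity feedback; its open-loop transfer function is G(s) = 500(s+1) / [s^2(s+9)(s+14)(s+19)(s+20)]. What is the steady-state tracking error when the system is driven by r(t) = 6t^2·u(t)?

G(s) has two factors of s in the denominator, so the system is type 2.
K_a = lim_{s→0} s^2·G(s) = 500·1 / (9·14·19·20) = 25/2394.
r(t) = 6t^2 gives R(s) = 12/s^3.
e_ss = 12/K_a = 12/(25/2394) = 1149.12.

1149.12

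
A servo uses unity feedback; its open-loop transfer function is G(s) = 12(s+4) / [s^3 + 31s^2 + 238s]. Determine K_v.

24/119

Lowest-order denominator term is 238s, so the open loop has 1 pole at the origin → type 1 system.
K_v = lim_{s→0} s·G(s) = 12·4 / 238 = 24/119.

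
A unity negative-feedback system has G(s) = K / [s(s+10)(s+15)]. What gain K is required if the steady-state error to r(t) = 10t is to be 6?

One free integrator in G(s): this is a type 1 system.
K_v = lim_{s→0} s·G(s) = K / (10·15) = (1/150)·K.
e_ss = 10/K_v = 6 ⇒ K_v = 5/3 ⇒ K = (5/3)/(1/150) = 250.

250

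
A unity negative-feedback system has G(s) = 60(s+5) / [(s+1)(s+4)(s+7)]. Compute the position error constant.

G(s) has no factors of s in the denominator, so the system is type 0.
K_p = lim_{s→0} G(s) = 60·5 / (1·4·7) = 75/7.

75/7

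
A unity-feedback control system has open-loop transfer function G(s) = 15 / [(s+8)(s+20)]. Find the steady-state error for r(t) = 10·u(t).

System type = 0 (no poles at s=0).
K_p = lim_{s→0} G(s) = 15 / (8·20) = 3/32.
e_ss = 10/(1 + K_p) = 10/(35/32) = 64/7.

64/7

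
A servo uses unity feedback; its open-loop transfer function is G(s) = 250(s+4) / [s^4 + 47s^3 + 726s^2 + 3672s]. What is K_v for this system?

Lowest-order denominator term is 3672s, so the open loop has 1 pole at the origin → type 1 system.
K_v = lim_{s→0} s·G(s) = 250·4 / 3672 = 125/459.

125/459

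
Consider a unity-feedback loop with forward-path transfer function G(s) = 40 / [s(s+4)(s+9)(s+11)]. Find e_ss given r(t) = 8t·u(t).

One free integrator in G(s): this is a type 1 system.
K_v = lim_{s→0} s·G(s) = 40 / (4·9·11) = 10/99.
e_ss = 8/K_v = 8/(10/99) = 79.2.

79.2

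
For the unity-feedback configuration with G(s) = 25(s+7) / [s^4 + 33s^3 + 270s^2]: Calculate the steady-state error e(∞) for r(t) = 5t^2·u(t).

Lowest-order denominator term is 270s^2, so the open loop has 2 poles at the origin → type 2 system.
K_a = lim_{s→0} s^2·G(s) = 25·7 / 270 = 35/54.
r(t) = 5t^2 gives R(s) = 10/s^3.
e_ss = 10/K_a = 10/(35/54) = 108/7.

108/7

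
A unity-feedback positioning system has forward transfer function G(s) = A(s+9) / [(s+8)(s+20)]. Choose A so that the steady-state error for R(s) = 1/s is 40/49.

4

The open loop has no poles at the origin → type 0 system.
K_p = lim_{s→0} G(s) = A·9 / (8·20) = (9/160)·A.
e_ss = 1/(1 + K_p) = 40/49 ⇒ 1 + (9/160)·A = 1.225 ⇒ A = 4.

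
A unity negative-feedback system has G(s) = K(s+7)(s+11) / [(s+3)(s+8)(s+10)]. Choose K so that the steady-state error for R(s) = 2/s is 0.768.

5

System type = 0 (no poles at s=0).
K_p = lim_{s→0} G(s) = K·7·11 / (3·8·10) = (77/240)·K.
e_ss = 2/(1 + K_p) = 0.768 ⇒ 1 + (77/240)·K = 125/48 ⇒ K = 5.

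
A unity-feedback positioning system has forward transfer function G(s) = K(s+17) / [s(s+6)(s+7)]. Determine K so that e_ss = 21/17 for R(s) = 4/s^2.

The open loop has one pole at the origin → type 1 system.
K_v = lim_{s→0} s·G(s) = K·17 / (6·7) = (17/42)·K.
e_ss = 4/K_v = 21/17 ⇒ K_v = 68/21 ⇒ K = (68/21)/(17/42) = 8.

8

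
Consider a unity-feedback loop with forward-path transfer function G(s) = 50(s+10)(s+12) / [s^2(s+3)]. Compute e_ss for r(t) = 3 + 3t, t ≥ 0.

Two free integrators in G(s): this is a type 2 system. Taking each input component in turn:
  • 3: tracked with zero error.
  • 3t: tracked with zero error.
Total e_ss = 0.

0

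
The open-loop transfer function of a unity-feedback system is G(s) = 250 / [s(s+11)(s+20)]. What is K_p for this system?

K_p = lim_{s→0} G(s); with 1 pole at the origin the limit diverges, so K_p = ∞.

infinity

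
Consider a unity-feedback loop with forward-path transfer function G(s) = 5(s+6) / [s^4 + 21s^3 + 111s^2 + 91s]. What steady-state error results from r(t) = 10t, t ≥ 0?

The denominator has no term below 91s — 1 pole at s=0, type 1.
K_v = lim_{s→0} s·G(s) = 5·6 / 91 = 30/91.
e_ss = 10/K_v = 10/(30/91) = 91/3.

91/3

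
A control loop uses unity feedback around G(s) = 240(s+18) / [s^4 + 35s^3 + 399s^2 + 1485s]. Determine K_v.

Lowest-order denominator term is 1485s, so the open loop has 1 pole at the origin → type 1 system.
K_v = lim_{s→0} s·G(s) = 240·18 / 1485 = 32/11.

32/11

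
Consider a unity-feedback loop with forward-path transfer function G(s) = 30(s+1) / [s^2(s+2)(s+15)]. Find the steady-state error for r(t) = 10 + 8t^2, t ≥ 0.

16

G(s) has two factors of s in the denominator, so the system is type 2. By superposition:
  • 10: tracked with zero error.
  • 8t^2: e_ss = 16/K_a with K_a=1 → 16.
Total e_ss = 16.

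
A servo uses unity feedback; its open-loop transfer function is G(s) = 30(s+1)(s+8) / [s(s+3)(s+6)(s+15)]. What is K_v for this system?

8/9

System type = 1 (one pole at s=0).
K_v = lim_{s→0} s·G(s) = 30·1·8 / (3·6·15) = 8/9.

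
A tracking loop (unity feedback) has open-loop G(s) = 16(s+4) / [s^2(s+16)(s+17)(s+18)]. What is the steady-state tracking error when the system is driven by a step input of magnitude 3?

0

G(s) has two factors of s in the denominator, so the system is type 2.
K_p = ∞ for a type-2 system; e_ss to a step is zero.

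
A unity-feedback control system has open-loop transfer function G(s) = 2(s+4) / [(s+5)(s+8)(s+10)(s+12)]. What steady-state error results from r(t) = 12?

7200/601

System type = 0 (no poles at s=0).
K_p = lim_{s→0} G(s) = 2·4 / (5·8·10·12) = 1/600.
e_ss = 12/(1 + K_p) = 12/(601/600) = 7200/601.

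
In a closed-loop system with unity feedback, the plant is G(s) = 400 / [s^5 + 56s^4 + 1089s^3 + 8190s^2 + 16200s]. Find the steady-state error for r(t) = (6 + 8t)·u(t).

Factoring s from the denominator leaves a polynomial with constant term 16200, so the system is type 1. Taking each input component in turn:
  • 6: tracked with zero error.
  • 8t: e_ss = 8/K_v with K_v=2/81 → 324.
Total e_ss = 324.

324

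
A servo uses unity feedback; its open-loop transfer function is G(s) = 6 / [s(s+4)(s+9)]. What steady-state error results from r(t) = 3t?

System type = 1 (one pole at s=0).
K_v = lim_{s→0} s·G(s) = 6 / (4·9) = 1/6.
e_ss = 3/K_v = 3/(1/6) = 18.

18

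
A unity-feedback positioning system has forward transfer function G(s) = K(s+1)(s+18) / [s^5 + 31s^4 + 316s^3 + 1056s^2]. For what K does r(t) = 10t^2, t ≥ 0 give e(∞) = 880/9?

Factoring s^2 from the denominator leaves a polynomial with constant term 1056, so the system is type 2.
K_a = lim_{s→0} s^2·G(s) = K·1·18 / 1056 = (3/176)·K.
e_ss = 20/K_a = 880/9 ⇒ K_a = 9/44 ⇒ K = (9/44)/(3/176) = 12.

12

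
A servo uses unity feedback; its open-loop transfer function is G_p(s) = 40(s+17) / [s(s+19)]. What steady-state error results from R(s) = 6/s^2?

57/340

One free integrator in G_p(s): this is a type 1 system.
K_v = lim_{s→0} s·G_p(s) = 40·17 / (19) = 680/19.
e_ss = 6/K_v = 6/(680/19) = 57/340.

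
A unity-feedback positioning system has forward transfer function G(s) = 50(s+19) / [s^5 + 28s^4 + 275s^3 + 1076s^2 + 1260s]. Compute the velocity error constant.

95/126

Factoring s from the denominator leaves a polynomial with constant term 1260, so the system is type 1.
K_v = lim_{s→0} s·G(s) = 50·19 / 1260 = 95/126.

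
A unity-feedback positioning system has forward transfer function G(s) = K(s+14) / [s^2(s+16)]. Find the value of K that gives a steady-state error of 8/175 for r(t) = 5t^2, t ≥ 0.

250

G(s) has two factors of s in the denominator, so the system is type 2.
K_a = lim_{s→0} s^2·G(s) = K·14 / (16) = 0.875·K.
e_ss = 10/K_a = 8/175 ⇒ K_a = 218.75 ⇒ K = 218.75/0.875 = 250.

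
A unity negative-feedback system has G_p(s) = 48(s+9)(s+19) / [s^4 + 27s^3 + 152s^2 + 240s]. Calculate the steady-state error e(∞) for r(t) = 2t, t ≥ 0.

The denominator has no term below 240s — 1 pole at s=0, type 1.
K_v = lim_{s→0} s·G_p(s) = 48·9·19 / 240 = 34.2.
e_ss = 2/K_v = 2/34.2 = 10/171.

10/171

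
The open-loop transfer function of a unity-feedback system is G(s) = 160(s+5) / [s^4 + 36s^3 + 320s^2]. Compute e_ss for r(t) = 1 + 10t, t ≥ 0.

Lowest-order denominator term is 320s^2, so the open loop has 2 poles at the origin → type 2 system. Treating each term separately:
  • 1: tracked with zero error.
  • 10t: tracked with zero error.
Total e_ss = 0.

0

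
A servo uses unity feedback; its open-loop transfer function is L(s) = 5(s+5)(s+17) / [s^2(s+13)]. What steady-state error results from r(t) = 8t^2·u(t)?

208/425

System type = 2 (two poles at s=0).
K_a = lim_{s→0} s^2·L(s) = 5·5·17 / (13) = 425/13.
r(t) = 8t^2 gives R(s) = 16/s^3.
e_ss = 16/K_a = 16/(425/13) = 208/425.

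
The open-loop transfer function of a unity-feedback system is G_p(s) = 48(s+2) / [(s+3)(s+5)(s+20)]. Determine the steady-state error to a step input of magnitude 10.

250/33

G_p(s) has no factors of s in the denominator, so the system is type 0.
K_p = lim_{s→0} G_p(s) = 48·2 / (3·5·20) = 0.32.
e_ss = 10/(1 + K_p) = 10/1.32 = 250/33.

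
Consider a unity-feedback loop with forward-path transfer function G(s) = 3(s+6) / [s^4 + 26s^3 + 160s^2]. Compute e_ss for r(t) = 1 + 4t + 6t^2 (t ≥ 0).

Factoring s^2 from the denominator leaves a polynomial with constant term 160, so the system is type 2. By superposition:
  • 1: tracked with zero error.
  • 4t: tracked with zero error.
  • 6t^2: e_ss = 12/K_a with K_a=0.1125 → 320/3.
Total e_ss = 320/3.

320/3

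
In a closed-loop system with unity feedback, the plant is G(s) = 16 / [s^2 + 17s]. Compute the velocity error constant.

Lowest-order denominator term is 17s, so the open loop has 1 pole at the origin → type 1 system.
K_v = lim_{s→0} s·G(s) = 16 / 17 = 16/17.

16/17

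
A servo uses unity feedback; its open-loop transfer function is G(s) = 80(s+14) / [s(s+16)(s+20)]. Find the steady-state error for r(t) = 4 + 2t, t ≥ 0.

The open loop has one pole at the origin → type 1 system. By superposition:
  • 4: tracked with zero error.
  • 2t: e_ss = 2/K_v with K_v=3.5 → 4/7.
Total e_ss = 4/7.

4/7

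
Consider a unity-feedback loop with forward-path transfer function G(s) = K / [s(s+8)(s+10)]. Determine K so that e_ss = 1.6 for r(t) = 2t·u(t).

100

G(s) has one factor of s in the denominator, so the system is type 1.
K_v = lim_{s→0} s·G(s) = K / (8·10) = 0.0125·K.
e_ss = 2/K_v = 1.6 ⇒ K_v = 1.25 ⇒ K = 1.25/0.0125 = 100.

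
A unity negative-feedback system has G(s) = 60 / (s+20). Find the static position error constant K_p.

3

G(s) has no factors of s in the denominator, so the system is type 0.
K_p = lim_{s→0} G(s) = 60 / (20) = 3.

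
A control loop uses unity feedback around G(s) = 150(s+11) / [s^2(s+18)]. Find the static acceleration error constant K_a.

275/3

The open loop has two poles at the origin → type 2 system.
K_a = lim_{s→0} s^2·G(s) = 150·11 / (18) = 275/3.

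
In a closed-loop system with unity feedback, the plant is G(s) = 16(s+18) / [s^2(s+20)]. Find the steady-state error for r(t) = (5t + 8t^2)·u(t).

The open loop has two poles at the origin → type 2 system. By superposition:
  • 5t: tracked with zero error.
  • 8t^2: e_ss = 16/K_a with K_a=14.4 → 10/9.
Total e_ss = 10/9.

10/9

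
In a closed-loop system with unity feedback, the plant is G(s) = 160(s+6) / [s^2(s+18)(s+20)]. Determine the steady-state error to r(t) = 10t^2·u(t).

7.5

Two free integrators in G(s): this is a type 2 system.
K_a = lim_{s→0} s^2·G(s) = 160·6 / (18·20) = 8/3.
r(t) = 10t^2 gives R(s) = 20/s^3.
e_ss = 20/K_a = 20/(8/3) = 7.5.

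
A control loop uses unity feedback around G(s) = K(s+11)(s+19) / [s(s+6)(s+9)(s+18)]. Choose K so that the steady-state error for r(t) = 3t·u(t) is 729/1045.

One free integrator in G(s): this is a type 1 system.
K_v = lim_{s→0} s·G(s) = K·11·19 / (6·9·18) = (209/972)·K.
e_ss = 3/K_v = 729/1045 ⇒ K_v = 1045/243 ⇒ K = (1045/243)/(209/972) = 20.

20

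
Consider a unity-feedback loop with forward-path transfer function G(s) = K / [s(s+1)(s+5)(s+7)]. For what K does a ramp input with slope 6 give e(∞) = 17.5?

System type = 1 (one pole at s=0).
K_v = lim_{s→0} s·G(s) = K / (1·5·7) = (1/35)·K.
e_ss = 6/K_v = 17.5 ⇒ K_v = 12/35 ⇒ K = (12/35)/(1/35) = 12.

12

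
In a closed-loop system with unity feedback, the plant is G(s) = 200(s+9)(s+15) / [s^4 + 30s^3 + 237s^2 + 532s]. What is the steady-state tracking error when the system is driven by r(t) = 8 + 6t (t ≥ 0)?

133/1125

The denominator has no term below 532s — 1 pole at s=0, type 1. By superposition:
  • 8: tracked with zero error.
  • 6t: e_ss = 6/K_v with K_v=6750/133 → 133/1125.
Total e_ss = 133/1125.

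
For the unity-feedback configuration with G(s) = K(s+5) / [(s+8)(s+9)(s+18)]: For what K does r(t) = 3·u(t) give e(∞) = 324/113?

12

G(s) has no factors of s in the denominator, so the system is type 0.
K_p = lim_{s→0} G(s) = K·5 / (8·9·18) = (5/1296)·K.
e_ss = 3/(1 + K_p) = 324/113 ⇒ 1 + (5/1296)·K = 113/108 ⇒ K = 12.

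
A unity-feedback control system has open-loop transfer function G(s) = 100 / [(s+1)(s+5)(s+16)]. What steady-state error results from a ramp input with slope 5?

infinity

The open loop has no poles at the origin → type 0 system.
For a type-0 system K_v = 0, so e_ss to a ramp input is unbounded.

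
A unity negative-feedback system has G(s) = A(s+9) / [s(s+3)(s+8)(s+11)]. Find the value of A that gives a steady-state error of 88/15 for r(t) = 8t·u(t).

G(s) has one factor of s in the denominator, so the system is type 1.
K_v = lim_{s→0} s·G(s) = A·9 / (3·8·11) = (3/88)·A.
e_ss = 8/K_v = 88/15 ⇒ K_v = 15/11 ⇒ A = (15/11)/(3/88) = 40.

40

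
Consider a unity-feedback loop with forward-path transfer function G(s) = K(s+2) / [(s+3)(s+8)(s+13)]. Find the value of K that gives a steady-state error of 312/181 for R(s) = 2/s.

25

The open loop has no poles at the origin → type 0 system.
K_p = lim_{s→0} G(s) = K·2 / (3·8·13) = (1/156)·K.
e_ss = 2/(1 + K_p) = 312/181 ⇒ 1 + (1/156)·K = 181/156 ⇒ K = 25.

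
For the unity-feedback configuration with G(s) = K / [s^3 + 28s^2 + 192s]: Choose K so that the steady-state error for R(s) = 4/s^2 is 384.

The denominator has no term below 192s — 1 pole at s=0, type 1.
K_v = lim_{s→0} s·G(s) = K / 192 = (1/192)·K.
e_ss = 4/K_v = 384 ⇒ K_v = 1/96 ⇒ K = (1/96)/(1/192) = 2.

2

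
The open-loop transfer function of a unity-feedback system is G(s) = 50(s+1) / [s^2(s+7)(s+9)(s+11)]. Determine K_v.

infinity

K_v = lim_{s→0} s·G(s); with 2 poles at the origin the limit diverges, so K_v = ∞.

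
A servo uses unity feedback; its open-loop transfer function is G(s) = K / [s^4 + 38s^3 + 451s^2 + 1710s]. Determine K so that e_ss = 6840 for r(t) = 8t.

2

Lowest-order denominator term is 1710s, so the open loop has 1 pole at the origin → type 1 system.
K_v = lim_{s→0} s·G(s) = K / 1710 = (1/1710)·K.
e_ss = 8/K_v = 6840 ⇒ K_v = 1/855 ⇒ K = (1/855)/(1/1710) = 2.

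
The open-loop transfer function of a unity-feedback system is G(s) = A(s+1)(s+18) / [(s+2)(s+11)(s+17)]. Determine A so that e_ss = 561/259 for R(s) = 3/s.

The open loop has no poles at the origin → type 0 system.
K_p = lim_{s→0} G(s) = A·1·18 / (2·11·17) = (9/187)·A.
e_ss = 3/(1 + K_p) = 561/259 ⇒ 1 + (9/187)·A = 259/187 ⇒ A = 8.

8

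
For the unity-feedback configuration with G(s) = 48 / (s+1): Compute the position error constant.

48

No free integrators in G(s): this is a type 0 system.
K_p = lim_{s→0} G(s) = 48 / (1) = 48.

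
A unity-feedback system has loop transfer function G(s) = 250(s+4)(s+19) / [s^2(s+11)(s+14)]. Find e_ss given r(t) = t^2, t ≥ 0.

77/4750

The open loop has two poles at the origin → type 2 system.
K_a = lim_{s→0} s^2·G(s) = 250·4·19 / (11·14) = 9500/77.
r(t) = t^2 gives R(s) = 2/s^3.
e_ss = 2/K_a = 2/(9500/77) = 77/4750.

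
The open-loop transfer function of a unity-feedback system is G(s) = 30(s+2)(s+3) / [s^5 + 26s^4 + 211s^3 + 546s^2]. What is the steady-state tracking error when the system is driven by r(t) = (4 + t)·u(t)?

Lowest-order denominator term is 546s^2, so the open loop has 2 poles at the origin → type 2 system. Taking each input component in turn:
  • 4: tracked with zero error.
  • t: tracked with zero error.
Total e_ss = 0.

0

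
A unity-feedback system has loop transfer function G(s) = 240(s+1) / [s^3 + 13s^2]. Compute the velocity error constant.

infinity

K_v = lim_{s→0} s·G(s); with 2 poles at the origin the limit diverges, so K_v = ∞.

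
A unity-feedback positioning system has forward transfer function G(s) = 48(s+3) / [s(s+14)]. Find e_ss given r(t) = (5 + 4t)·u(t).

G(s) has one factor of s in the denominator, so the system is type 1. By superposition:
  • 5: tracked with zero error.
  • 4t: e_ss = 4/K_v with K_v=72/7 → 7/18.
Total e_ss = 7/18.

7/18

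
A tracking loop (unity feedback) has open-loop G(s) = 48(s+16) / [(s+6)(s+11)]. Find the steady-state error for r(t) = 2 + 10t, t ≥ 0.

infinity

G(s) has no factors of s in the denominator, so the system is type 0. Taking each input component in turn:
  • 2: e_ss = 2/(1+K_p) with K_p=128/11 → 22/139.
  • 10t: a type-0 system cannot track it, e_ss → ∞.
The unbounded component dominates.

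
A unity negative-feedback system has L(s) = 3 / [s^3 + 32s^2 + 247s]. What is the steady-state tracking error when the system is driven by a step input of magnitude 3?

0

Lowest-order denominator term is 247s, so the open loop has 1 pole at the origin → type 1 system.
A type-1 system has K_p = ∞, so it tracks a step input with zero steady-state error.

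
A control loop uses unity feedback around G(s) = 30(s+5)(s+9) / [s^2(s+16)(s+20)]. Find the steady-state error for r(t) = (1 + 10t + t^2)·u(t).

64/135

System type = 2 (two poles at s=0). Taking each input component in turn:
  • 1: tracked with zero error.
  • 10t: tracked with zero error.
  • t^2: e_ss = 2/K_a with K_a=135/32 → 64/135.
Total e_ss = 64/135.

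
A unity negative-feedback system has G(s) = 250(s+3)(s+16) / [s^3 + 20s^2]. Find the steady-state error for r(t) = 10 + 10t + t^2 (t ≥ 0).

Lowest-order denominator term is 20s^2, so the open loop has 2 poles at the origin → type 2 system. Taking each input component in turn:
  • 10: tracked with zero error.
  • 10t: tracked with zero error.
  • t^2: e_ss = 2/K_a with K_a=600 → 1/300.
Total e_ss = 1/300.

1/300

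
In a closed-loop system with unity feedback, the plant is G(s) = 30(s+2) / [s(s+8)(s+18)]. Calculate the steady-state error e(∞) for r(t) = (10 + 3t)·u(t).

7.2

G(s) has one factor of s in the denominator, so the system is type 1. Taking each input component in turn:
  • 10: tracked with zero error.
  • 3t: e_ss = 3/K_v with K_v=5/12 → 7.2.
Total e_ss = 7.2.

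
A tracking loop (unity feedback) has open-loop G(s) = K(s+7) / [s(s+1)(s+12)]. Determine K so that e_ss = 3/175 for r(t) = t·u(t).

100

G(s) has one factor of s in the denominator, so the system is type 1.
K_v = lim_{s→0} s·G(s) = K·7 / (1·12) = (7/12)·K.
e_ss = 1/K_v = 3/175 ⇒ K_v = 175/3 ⇒ K = (175/3)/(7/12) = 100.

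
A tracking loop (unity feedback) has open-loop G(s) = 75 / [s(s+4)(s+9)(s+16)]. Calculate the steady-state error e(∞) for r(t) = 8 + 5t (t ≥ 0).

38.4

One free integrator in G(s): this is a type 1 system. Treating each term separately:
  • 8: tracked with zero error.
  • 5t: e_ss = 5/K_v with K_v=25/192 → 38.4.
Total e_ss = 38.4.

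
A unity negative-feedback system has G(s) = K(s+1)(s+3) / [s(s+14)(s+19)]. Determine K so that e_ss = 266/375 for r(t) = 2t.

250

G(s) has one factor of s in the denominator, so the system is type 1.
K_v = lim_{s→0} s·G(s) = K·1·3 / (14·19) = (3/266)·K.
e_ss = 2/K_v = 266/375 ⇒ K_v = 375/133 ⇒ K = (375/133)/(3/266) = 250.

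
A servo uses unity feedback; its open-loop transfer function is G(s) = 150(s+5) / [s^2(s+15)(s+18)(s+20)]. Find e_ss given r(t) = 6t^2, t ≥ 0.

System type = 2 (two poles at s=0).
K_a = lim_{s→0} s^2·G(s) = 150·5 / (15·18·20) = 5/36.
r(t) = 6t^2 gives R(s) = 12/s^3.
e_ss = 12/K_a = 12/(5/36) = 86.4.

86.4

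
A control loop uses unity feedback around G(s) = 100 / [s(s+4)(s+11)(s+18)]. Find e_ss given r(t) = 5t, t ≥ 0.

39.6

G(s) has one factor of s in the denominator, so the system is type 1.
K_v = lim_{s→0} s·G(s) = 100 / (4·11·18) = 25/198.
e_ss = 5/K_v = 5/(25/198) = 39.6.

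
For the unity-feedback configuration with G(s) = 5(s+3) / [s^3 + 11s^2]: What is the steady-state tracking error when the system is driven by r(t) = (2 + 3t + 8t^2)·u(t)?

Lowest-order denominator term is 11s^2, so the open loop has 2 poles at the origin → type 2 system. By superposition:
  • 2: tracked with zero error.
  • 3t: tracked with zero error.
  • 8t^2: e_ss = 16/K_a with K_a=15/11 → 176/15.
Total e_ss = 176/15.

176/15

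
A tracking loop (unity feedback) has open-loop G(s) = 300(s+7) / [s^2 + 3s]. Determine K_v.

The denominator has no term below 3s — 1 pole at s=0, type 1.
K_v = lim_{s→0} s·G(s) = 300·7 / 3 = 700.

700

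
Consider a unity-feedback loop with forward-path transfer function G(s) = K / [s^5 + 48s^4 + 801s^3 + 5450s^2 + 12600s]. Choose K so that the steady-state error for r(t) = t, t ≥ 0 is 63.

200

Factoring s from the denominator leaves a polynomial with constant term 12600, so the system is type 1.
K_v = lim_{s→0} s·G(s) = K / 12600 = (1/12600)·K.
e_ss = 1/K_v = 63 ⇒ K_v = 1/63 ⇒ K = (1/63)/(1/12600) = 200.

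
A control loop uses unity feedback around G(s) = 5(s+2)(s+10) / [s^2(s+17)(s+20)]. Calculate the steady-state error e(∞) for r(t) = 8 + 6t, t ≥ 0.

0

Two free integrators in G(s): this is a type 2 system. By superposition:
  • 8: tracked with zero error.
  • 6t: tracked with zero error.
Total e_ss = 0.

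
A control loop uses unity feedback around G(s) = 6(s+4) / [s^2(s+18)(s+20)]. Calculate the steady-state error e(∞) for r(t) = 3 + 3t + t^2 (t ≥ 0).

System type = 2 (two poles at s=0). Taking each input component in turn:
  • 3: tracked with zero error.
  • 3t: tracked with zero error.
  • t^2: e_ss = 2/K_a with K_a=1/15 → 30.
Total e_ss = 30.

30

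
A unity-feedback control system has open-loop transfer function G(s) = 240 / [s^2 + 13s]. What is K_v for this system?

240/13

Factoring s from the denominator leaves a polynomial with constant term 13, so the system is type 1.
K_v = lim_{s→0} s·G(s) = 240 / 13 = 240/13.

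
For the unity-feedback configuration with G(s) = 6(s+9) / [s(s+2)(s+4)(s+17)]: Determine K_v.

27/68

The open loop has one pole at the origin → type 1 system.
K_v = lim_{s→0} s·G(s) = 6·9 / (2·4·17) = 27/68.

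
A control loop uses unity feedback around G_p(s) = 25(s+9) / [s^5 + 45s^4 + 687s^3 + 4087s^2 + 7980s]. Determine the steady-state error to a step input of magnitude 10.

0

The denominator has no term below 7980s — 1 pole at s=0, type 1.
K_p = ∞ for a type-1 system; e_ss to a step is zero.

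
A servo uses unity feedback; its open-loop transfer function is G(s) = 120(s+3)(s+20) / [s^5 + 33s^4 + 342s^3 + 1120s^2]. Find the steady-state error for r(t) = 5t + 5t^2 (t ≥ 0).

14/9

The denominator has no term below 1120s^2 — 2 poles at s=0, type 2. Taking each input component in turn:
  • 5t: tracked with zero error.
  • 5t^2: e_ss = 10/K_a with K_a=45/7 → 14/9.
Total e_ss = 14/9.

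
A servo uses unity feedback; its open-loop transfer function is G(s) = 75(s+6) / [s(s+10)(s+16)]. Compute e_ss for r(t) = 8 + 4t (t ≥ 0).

G(s) has one factor of s in the denominator, so the system is type 1. Taking each input component in turn:
  • 8: tracked with zero error.
  • 4t: e_ss = 4/K_v with K_v=2.8125 → 64/45.
Total e_ss = 64/45.

64/45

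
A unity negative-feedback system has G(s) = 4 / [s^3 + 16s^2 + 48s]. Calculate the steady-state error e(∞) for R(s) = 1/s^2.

The denominator has no term below 48s — 1 pole at s=0, type 1.
K_v = lim_{s→0} s·G(s) = 4 / 48 = 1/12.
e_ss = 1/K_v = 1/(1/12) = 12.

12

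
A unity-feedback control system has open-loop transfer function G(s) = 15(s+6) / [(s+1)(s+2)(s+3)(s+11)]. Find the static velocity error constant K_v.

System type = 0 (no poles at s=0).
K_v = lim_{s→0} s·G(s) = 0 (the extra factor of s kills the finite limit).

0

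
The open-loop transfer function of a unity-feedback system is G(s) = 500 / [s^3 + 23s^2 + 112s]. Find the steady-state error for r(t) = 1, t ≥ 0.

Lowest-order denominator term is 112s, so the open loop has 1 pole at the origin → type 1 system.
K_p = ∞ for a type-1 system; e_ss to a step is zero.

0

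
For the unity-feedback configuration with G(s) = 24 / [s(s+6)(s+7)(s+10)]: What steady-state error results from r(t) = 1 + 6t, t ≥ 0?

105

One free integrator in G(s): this is a type 1 system. By superposition:
  • 1: tracked with zero error.
  • 6t: e_ss = 6/K_v with K_v=2/35 → 105.
Total e_ss = 105.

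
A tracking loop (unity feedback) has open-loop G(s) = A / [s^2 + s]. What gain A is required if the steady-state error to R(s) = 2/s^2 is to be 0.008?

250

Lowest-order denominator term is s, so the open loop has 1 pole at the origin → type 1 system.
K_v = lim_{s→0} s·G(s) = A / 1 = 1·A.
e_ss = 2/K_v = 0.008 ⇒ K_v = 250 ⇒ A = 250/1 = 250.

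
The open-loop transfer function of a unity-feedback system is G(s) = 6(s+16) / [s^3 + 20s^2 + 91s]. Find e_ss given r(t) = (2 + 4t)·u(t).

Lowest-order denominator term is 91s, so the open loop has 1 pole at the origin → type 1 system. By superposition:
  • 2: tracked with zero error.
  • 4t: e_ss = 4/K_v with K_v=96/91 → 91/24.
Total e_ss = 91/24.

91/24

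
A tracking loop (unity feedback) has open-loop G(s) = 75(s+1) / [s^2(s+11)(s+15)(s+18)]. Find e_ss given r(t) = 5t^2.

396

The open loop has two poles at the origin → type 2 system.
K_a = lim_{s→0} s^2·G(s) = 75·1 / (11·15·18) = 5/198.
r(t) = 5t^2 gives R(s) = 10/s^3.
e_ss = 10/K_a = 10/(5/198) = 396.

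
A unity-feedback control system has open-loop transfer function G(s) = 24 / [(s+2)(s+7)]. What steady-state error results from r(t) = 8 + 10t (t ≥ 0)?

No free integrators in G(s): this is a type 0 system. By superposition:
  • 8: e_ss = 8/(1+K_p) with K_p=12/7 → 56/19.
  • 10t: a type-0 system cannot track it, e_ss → ∞.
The unbounded component dominates.

infinity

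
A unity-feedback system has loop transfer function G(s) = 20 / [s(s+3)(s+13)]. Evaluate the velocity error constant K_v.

One free integrator in G(s): this is a type 1 system.
K_v = lim_{s→0} s·G(s) = 20 / (3·13) = 20/39.

20/39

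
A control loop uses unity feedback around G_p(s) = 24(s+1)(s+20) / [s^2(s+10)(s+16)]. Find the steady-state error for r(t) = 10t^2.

20/3

System type = 2 (two poles at s=0).
K_a = lim_{s→0} s^2·G_p(s) = 24·1·20 / (10·16) = 3.
r(t) = 10t^2 gives R(s) = 20/s^3.
e_ss = 20/K_a = 20/3.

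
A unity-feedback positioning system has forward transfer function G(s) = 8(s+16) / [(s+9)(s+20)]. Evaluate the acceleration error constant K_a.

0

G(s) has no factors of s in the denominator, so the system is type 0.
K_a = lim_{s→0} s^2·G(s) = 0 (the extra factor of s kills the finite limit).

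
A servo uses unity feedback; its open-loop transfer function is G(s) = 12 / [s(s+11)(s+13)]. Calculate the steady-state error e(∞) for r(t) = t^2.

System type = 1 (one pole at s=0).
For a type-1 system K_a = 0, so e_ss to a parabolic input is unbounded.

infinity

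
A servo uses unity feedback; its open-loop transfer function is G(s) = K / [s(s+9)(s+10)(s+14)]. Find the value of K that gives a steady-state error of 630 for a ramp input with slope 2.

4

One free integrator in G(s): this is a type 1 system.
K_v = lim_{s→0} s·G(s) = K / (9·10·14) = (1/1260)·K.
e_ss = 2/K_v = 630 ⇒ K_v = 1/315 ⇒ K = (1/315)/(1/1260) = 4.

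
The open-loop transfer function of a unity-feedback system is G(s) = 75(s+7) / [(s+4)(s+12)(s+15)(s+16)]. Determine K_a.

No free integrators in G(s): this is a type 0 system.
K_a = lim_{s→0} s^2·G(s) = 0 (the extra factor of s kills the finite limit).

0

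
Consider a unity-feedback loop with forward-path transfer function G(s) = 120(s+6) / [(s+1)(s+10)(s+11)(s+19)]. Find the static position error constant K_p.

72/209

System type = 0 (no poles at s=0).
K_p = lim_{s→0} G(s) = 120·6 / (1·10·11·19) = 72/209.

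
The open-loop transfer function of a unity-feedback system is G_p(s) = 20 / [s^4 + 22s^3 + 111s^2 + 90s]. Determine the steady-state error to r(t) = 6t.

27

The denominator has no term below 90s — 1 pole at s=0, type 1.
K_v = lim_{s→0} s·G_p(s) = 20 / 90 = 2/9.
e_ss = 6/K_v = 6/(2/9) = 27.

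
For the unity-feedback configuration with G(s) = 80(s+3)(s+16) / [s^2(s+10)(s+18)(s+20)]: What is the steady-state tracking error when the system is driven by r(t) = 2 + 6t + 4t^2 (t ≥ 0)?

7.5

Two free integrators in G(s): this is a type 2 system. Treating each term separately:
  • 2: tracked with zero error.
  • 6t: tracked with zero error.
  • 4t^2: e_ss = 8/K_a with K_a=16/15 → 7.5.
Total e_ss = 7.5.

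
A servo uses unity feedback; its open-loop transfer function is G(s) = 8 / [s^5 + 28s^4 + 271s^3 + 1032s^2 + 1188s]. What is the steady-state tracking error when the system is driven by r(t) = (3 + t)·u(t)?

Factoring s from the denominator leaves a polynomial with constant term 1188, so the system is type 1. By superposition:
  • 3: tracked with zero error.
  • t: e_ss = 1/K_v with K_v=2/297 → 148.5.
Total e_ss = 148.5.

148.5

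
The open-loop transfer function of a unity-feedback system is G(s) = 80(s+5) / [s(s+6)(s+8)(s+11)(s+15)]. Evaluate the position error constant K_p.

infinity

K_p = lim_{s→0} G(s); with 1 pole at the origin the limit diverges, so K_p = ∞.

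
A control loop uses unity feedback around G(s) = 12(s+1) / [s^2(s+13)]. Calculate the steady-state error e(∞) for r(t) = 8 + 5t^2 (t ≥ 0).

System type = 2 (two poles at s=0). Treating each term separately:
  • 8: tracked with zero error.
  • 5t^2: e_ss = 10/K_a with K_a=12/13 → 65/6.
Total e_ss = 65/6.

65/6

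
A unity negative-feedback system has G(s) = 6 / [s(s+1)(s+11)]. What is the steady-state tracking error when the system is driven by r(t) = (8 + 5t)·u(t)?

System type = 1 (one pole at s=0). Taking each input component in turn:
  • 8: tracked with zero error.
  • 5t: e_ss = 5/K_v with K_v=6/11 → 55/6.
Total e_ss = 55/6.

55/6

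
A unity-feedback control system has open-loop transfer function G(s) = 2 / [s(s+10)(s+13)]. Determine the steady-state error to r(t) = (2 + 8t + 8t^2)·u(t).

infinity

The open loop has one pole at the origin → type 1 system. By superposition:
  • 2: tracked with zero error.
  • 8t: e_ss = 8/K_v with K_v=1/65 → 520.
  • 8t^2: a type-1 system cannot track it, e_ss → ∞.
The unbounded component dominates.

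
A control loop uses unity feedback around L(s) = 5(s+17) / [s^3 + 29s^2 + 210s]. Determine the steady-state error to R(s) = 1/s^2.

42/17

Lowest-order denominator term is 210s, so the open loop has 1 pole at the origin → type 1 system.
K_v = lim_{s→0} s·L(s) = 5·17 / 210 = 17/42.
e_ss = 1/K_v = 1/(17/42) = 42/17.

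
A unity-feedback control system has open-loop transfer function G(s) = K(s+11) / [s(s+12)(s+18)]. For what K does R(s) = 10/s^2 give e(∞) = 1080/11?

System type = 1 (one pole at s=0).
K_v = lim_{s→0} s·G(s) = K·11 / (12·18) = (11/216)·K.
e_ss = 10/K_v = 1080/11 ⇒ K_v = 11/108 ⇒ K = (11/108)/(11/216) = 2.

2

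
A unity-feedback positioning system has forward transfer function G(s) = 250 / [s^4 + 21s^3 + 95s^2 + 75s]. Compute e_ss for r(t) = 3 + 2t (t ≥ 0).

0.6

Factoring s from the denominator leaves a polynomial with constant term 75, so the system is type 1. By superposition:
  • 3: tracked with zero error.
  • 2t: e_ss = 2/K_v with K_v=10/3 → 0.6.
Total e_ss = 0.6.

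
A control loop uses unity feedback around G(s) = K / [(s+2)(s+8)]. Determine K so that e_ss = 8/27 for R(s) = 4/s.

200

The open loop has no poles at the origin → type 0 system.
K_p = lim_{s→0} G(s) = K / (2·8) = 0.0625·K.
e_ss = 4/(1 + K_p) = 8/27 ⇒ 1 + 0.0625·K = 13.5 ⇒ K = 200.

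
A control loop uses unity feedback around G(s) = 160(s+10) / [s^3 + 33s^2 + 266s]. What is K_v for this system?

800/133

Factoring s from the denominator leaves a polynomial with constant term 266, so the system is type 1.
K_v = lim_{s→0} s·G(s) = 160·10 / 266 = 800/133.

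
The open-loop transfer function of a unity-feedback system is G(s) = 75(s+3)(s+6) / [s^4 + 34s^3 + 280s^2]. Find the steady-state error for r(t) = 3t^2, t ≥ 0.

56/45

Factoring s^2 from the denominator leaves a polynomial with constant term 280, so the system is type 2.
K_a = lim_{s→0} s^2·G(s) = 75·3·6 / 280 = 135/28.
r(t) = 3t^2 gives R(s) = 6/s^3.
e_ss = 6/K_a = 6/(135/28) = 56/45.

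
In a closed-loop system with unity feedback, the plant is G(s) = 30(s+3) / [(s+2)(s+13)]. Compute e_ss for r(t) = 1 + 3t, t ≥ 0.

infinity

The open loop has no poles at the origin → type 0 system. Taking each input component in turn:
  • 1: e_ss = 1/(1+K_p) with K_p=45/13 → 13/58.
  • 3t: a type-0 system cannot track it, e_ss → ∞.
The unbounded component dominates.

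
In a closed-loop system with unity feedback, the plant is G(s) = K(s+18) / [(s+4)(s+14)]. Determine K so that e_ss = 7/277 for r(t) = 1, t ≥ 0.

G(s) has no factors of s in the denominator, so the system is type 0.
K_p = lim_{s→0} G(s) = K·18 / (4·14) = (9/28)·K.
e_ss = 1/(1 + K_p) = 7/277 ⇒ 1 + (9/28)·K = 277/7 ⇒ K = 120.

120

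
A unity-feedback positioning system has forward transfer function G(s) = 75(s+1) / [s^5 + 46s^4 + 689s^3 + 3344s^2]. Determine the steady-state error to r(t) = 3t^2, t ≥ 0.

267.52

The denominator has no term below 3344s^2 — 2 poles at s=0, type 2.
K_a = lim_{s→0} s^2·G(s) = 75·1 / 3344 = 75/3344.
r(t) = 3t^2 gives R(s) = 6/s^3.
e_ss = 6/K_a = 6/(75/3344) = 267.52.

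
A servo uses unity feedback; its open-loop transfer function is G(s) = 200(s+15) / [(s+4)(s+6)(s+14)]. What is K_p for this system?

The open loop has no poles at the origin → type 0 system.
K_p = lim_{s→0} G(s) = 200·15 / (4·6·14) = 125/14.

125/14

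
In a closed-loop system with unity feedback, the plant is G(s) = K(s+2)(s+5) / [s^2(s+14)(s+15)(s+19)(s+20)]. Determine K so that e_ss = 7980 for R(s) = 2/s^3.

2

G(s) has two factors of s in the denominator, so the system is type 2.
K_a = lim_{s→0} s^2·G(s) = K·2·5 / (14·15·19·20) = (1/7980)·K.
e_ss = 2/K_a = 7980 ⇒ K_a = 1/3990 ⇒ K = (1/3990)/(1/7980) = 2.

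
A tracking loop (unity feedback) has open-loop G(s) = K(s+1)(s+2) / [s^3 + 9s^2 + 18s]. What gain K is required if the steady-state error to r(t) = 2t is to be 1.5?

The denominator has no term below 18s — 1 pole at s=0, type 1.
K_v = lim_{s→0} s·G(s) = K·1·2 / 18 = (1/9)·K.
e_ss = 2/K_v = 1.5 ⇒ K_v = 4/3 ⇒ K = (4/3)/(1/9) = 12.

12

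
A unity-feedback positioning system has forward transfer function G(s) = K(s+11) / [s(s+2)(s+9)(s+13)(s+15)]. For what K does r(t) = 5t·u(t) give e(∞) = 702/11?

25

The open loop has one pole at the origin → type 1 system.
K_v = lim_{s→0} s·G(s) = K·11 / (2·9·13·15) = (11/3510)·K.
e_ss = 5/K_v = 702/11 ⇒ K_v = 55/702 ⇒ K = (55/702)/(11/3510) = 25.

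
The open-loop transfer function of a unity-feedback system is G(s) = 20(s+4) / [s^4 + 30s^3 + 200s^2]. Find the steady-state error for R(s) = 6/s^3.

15

Lowest-order denominator term is 200s^2, so the open loop has 2 poles at the origin → type 2 system.
K_a = lim_{s→0} s^2·G(s) = 20·4 / 200 = 0.4.
r(t) = 3t^2 gives R(s) = 6/s^3.
e_ss = 6/K_a = 6/0.4 = 15.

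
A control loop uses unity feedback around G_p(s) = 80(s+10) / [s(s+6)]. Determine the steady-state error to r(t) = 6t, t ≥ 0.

System type = 1 (one pole at s=0).
K_v = lim_{s→0} s·G_p(s) = 80·10 / (6) = 400/3.
e_ss = 6/K_v = 6/(400/3) = 0.045.

0.045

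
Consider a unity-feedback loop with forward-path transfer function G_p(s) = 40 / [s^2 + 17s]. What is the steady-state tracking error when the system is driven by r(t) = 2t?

0.85

The denominator has no term below 17s — 1 pole at s=0, type 1.
K_v = lim_{s→0} s·G_p(s) = 40 / 17 = 40/17.
e_ss = 2/K_v = 2/(40/17) = 0.85.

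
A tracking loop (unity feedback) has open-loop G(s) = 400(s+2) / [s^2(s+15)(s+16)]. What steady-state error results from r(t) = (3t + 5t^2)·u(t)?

The open loop has two poles at the origin → type 2 system. Taking each input component in turn:
  • 3t: tracked with zero error.
  • 5t^2: e_ss = 10/K_a with K_a=10/3 → 3.
Total e_ss = 3.

3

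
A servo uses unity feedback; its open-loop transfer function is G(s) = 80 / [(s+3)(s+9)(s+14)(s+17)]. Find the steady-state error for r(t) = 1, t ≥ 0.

G(s) has no factors of s in the denominator, so the system is type 0.
K_p = lim_{s→0} G(s) = 80 / (3·9·14·17) = 40/3213.
e_ss = 1/(1 + K_p) = 1/(3253/3213) = 3213/3253.

3213/3253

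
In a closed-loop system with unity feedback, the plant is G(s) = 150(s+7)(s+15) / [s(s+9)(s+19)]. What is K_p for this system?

K_p = lim_{s→0} G(s); with 1 pole at the origin the limit diverges, so K_p = ∞.

infinity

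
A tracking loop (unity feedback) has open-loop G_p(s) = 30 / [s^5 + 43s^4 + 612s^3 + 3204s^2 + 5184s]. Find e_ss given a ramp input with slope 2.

Factoring s from the denominator leaves a polynomial with constant term 5184, so the system is type 1.
K_v = lim_{s→0} s·G_p(s) = 30 / 5184 = 5/864.
e_ss = 2/K_v = 2/(5/864) = 345.6.

345.6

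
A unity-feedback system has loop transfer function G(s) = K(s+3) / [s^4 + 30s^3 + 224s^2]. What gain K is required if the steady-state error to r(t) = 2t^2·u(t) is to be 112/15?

40

Factoring s^2 from the denominator leaves a polynomial with constant term 224, so the system is type 2.
K_a = lim_{s→0} s^2·G(s) = K·3 / 224 = (3/224)·K.
e_ss = 4/K_a = 112/15 ⇒ K_a = 15/28 ⇒ K = (15/28)/(3/224) = 40.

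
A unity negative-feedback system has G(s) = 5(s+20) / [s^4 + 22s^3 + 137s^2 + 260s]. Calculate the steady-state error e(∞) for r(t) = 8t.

Lowest-order denominator term is 260s, so the open loop has 1 pole at the origin → type 1 system.
K_v = lim_{s→0} s·G(s) = 5·20 / 260 = 5/13.
e_ss = 8/K_v = 8/(5/13) = 20.8.

20.8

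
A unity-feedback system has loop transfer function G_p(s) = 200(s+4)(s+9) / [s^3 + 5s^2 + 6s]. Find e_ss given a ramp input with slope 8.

The denominator has no term below 6s — 1 pole at s=0, type 1.
K_v = lim_{s→0} s·G_p(s) = 200·4·9 / 6 = 1200.
e_ss = 8/K_v = 8/1200 = 1/150.

1/150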